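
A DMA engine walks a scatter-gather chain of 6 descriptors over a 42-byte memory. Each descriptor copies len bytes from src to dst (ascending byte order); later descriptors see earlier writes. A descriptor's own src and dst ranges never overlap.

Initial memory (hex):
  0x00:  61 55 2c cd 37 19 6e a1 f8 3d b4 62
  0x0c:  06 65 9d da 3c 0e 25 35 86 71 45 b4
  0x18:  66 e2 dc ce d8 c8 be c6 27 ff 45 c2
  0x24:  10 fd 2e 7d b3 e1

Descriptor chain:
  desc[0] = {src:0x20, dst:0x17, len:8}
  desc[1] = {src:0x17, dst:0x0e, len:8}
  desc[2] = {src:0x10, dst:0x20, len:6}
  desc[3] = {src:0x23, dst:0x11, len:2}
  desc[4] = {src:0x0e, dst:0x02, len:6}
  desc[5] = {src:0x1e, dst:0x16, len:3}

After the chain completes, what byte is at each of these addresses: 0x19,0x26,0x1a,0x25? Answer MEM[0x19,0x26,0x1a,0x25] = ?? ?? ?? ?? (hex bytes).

#0 dst[0x17+8] := {0x27,0xff,0x45,0xc2,0x10,0xfd,0x2e,0x7d}
#1 dst[0x0e+8] := {0x27,0xff,0x45,0xc2,0x10,0xfd,0x2e,0x7d}
#2 dst[0x20+6] := {0x45,0xc2,0x10,0xfd,0x2e,0x7d}
#3 dst[0x11+2] := {0xfd,0x2e}
#4 dst[0x02+6] := {0x27,0xff,0x45,0xfd,0x2e,0xfd}
#5 dst[0x16+3] := {0x7d,0xc6,0x45}
query mem[0x19]=0x45, mem[0x26]=0x2e, mem[0x1a]=0xc2, mem[0x25]=0x7d

MEM[0x19,0x26,0x1a,0x25] = 45 2e c2 7d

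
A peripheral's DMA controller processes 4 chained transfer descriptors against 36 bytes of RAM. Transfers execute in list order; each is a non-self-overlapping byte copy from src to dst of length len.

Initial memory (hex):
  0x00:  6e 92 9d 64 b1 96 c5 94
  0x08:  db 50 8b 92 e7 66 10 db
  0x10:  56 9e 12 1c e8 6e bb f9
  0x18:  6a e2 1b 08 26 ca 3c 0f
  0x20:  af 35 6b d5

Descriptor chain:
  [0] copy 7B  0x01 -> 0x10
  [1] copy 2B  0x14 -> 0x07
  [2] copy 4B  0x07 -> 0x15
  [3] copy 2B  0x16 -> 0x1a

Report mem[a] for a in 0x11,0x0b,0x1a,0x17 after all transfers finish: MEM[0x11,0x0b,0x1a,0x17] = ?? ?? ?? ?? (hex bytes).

MEM[0x11,0x0b,0x1a,0x17] = 9d 92 c5 50

D0: mem[0x10..0x16] <- [92 9d 64 b1 96 c5 94]
D1: mem[0x07..0x08] <- [96 c5]
D2: mem[0x15..0x18] <- [96 c5 50 8b]
D3: mem[0x1a..0x1b] <- [c5 50]
query mem[0x11]=0x9d, mem[0x0b]=0x92, mem[0x1a]=0xc5, mem[0x17]=0x50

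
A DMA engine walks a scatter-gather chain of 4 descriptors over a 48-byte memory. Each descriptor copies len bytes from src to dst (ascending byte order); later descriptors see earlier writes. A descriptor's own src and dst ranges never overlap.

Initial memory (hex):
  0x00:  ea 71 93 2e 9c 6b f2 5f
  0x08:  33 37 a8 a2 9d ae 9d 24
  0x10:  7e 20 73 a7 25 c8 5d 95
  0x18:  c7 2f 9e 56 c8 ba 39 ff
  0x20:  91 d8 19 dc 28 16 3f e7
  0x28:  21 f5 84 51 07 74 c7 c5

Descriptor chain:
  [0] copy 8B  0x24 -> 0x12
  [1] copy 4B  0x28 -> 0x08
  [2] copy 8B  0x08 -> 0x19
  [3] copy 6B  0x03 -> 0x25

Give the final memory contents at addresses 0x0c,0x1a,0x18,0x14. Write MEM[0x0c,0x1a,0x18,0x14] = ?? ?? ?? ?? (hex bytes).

  after D0: wrote 8B at 0x12 = 28163fe721f58451
  after D1: wrote 4B at 0x08 = 21f58451
  after D2: wrote 8B at 0x19 = 21f584519dae9d24
  after D3: wrote 6B at 0x25 = 2e9c6bf25f21
query mem[0x0c]=0x9d, mem[0x1a]=0xf5, mem[0x18]=0x84, mem[0x14]=0x3f

MEM[0x0c,0x1a,0x18,0x14] = 9d f5 84 3f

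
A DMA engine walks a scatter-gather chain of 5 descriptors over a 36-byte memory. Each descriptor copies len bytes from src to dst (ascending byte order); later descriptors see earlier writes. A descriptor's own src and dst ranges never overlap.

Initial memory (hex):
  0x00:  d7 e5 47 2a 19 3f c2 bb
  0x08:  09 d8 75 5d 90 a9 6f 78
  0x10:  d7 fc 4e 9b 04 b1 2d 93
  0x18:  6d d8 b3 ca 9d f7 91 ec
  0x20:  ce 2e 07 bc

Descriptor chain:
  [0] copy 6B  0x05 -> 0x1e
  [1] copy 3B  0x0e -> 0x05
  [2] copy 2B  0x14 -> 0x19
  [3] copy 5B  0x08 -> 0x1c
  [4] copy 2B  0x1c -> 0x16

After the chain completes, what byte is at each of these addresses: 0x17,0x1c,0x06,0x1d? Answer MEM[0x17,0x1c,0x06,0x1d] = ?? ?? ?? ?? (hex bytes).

MEM[0x17,0x1c,0x06,0x1d] = d8 09 78 d8

  after D0: wrote 6B at 0x1e = 3fc2bb09d875
  after D1: wrote 3B at 0x05 = 6f78d7
  after D2: wrote 2B at 0x19 = 04b1
  after D3: wrote 5B at 0x1c = 09d8755d90
  after D4: wrote 2B at 0x16 = 09d8
query mem[0x17]=0xd8, mem[0x1c]=0x09, mem[0x06]=0x78, mem[0x1d]=0xd8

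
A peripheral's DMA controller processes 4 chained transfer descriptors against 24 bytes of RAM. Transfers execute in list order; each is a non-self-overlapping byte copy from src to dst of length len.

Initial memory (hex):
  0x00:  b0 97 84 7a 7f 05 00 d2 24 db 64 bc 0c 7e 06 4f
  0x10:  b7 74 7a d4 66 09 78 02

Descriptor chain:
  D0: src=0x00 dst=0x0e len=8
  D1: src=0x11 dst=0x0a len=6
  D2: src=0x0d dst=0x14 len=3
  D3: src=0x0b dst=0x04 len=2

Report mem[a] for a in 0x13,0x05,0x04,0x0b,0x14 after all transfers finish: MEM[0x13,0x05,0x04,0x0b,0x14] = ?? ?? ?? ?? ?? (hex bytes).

MEM[0x13,0x05,0x04,0x0b,0x14] = 05 05 7f 7f 00

  after D0: wrote 8B at 0x0e = b097847a7f0500d2
  after D1: wrote 6B at 0x0a = 7a7f0500d278
  after D2: wrote 3B at 0x14 = 00d278
  after D3: wrote 2B at 0x04 = 7f05
query mem[0x13]=0x05, mem[0x05]=0x05, mem[0x04]=0x7f, mem[0x0b]=0x7f, mem[0x14]=0x00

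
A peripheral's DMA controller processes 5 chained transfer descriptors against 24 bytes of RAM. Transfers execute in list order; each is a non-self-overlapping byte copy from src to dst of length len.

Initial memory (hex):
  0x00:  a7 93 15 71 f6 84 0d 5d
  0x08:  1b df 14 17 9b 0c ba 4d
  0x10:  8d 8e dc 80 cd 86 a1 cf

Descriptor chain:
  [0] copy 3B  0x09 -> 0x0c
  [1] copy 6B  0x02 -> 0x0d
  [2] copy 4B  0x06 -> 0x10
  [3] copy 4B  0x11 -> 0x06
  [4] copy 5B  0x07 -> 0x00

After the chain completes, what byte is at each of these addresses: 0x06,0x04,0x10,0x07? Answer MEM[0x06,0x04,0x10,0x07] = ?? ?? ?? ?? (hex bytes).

  after D0: wrote 3B at 0x0c = df1417
  after D1: wrote 6B at 0x0d = 1571f6840d5d
  after D2: wrote 4B at 0x10 = 0d5d1bdf
  after D3: wrote 4B at 0x06 = 5d1bdfcd
  after D4: wrote 5B at 0x00 = 1bdfcd1417
query mem[0x06]=0x5d, mem[0x04]=0x17, mem[0x10]=0x0d, mem[0x07]=0x1b

MEM[0x06,0x04,0x10,0x07] = 5d 17 0d 1b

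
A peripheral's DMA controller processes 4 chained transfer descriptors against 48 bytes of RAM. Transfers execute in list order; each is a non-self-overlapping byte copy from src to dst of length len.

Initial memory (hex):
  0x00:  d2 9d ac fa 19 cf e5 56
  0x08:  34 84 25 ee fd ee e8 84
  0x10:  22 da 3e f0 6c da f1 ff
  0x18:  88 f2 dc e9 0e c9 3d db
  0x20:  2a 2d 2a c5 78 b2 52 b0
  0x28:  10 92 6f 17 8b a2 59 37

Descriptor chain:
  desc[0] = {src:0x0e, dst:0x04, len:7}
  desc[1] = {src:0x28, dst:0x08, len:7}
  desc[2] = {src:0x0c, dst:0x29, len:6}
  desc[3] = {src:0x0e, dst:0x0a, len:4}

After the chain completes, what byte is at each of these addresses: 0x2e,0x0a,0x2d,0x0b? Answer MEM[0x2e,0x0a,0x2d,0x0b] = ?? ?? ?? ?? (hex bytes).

D0: mem[0x04..0x0a] <- [e8 84 22 da 3e f0 6c]
D1: mem[0x08..0x0e] <- [10 92 6f 17 8b a2 59]
D2: mem[0x29..0x2e] <- [8b a2 59 84 22 da]
D3: mem[0x0a..0x0d] <- [59 84 22 da]
query mem[0x2e]=0xda, mem[0x0a]=0x59, mem[0x2d]=0x22, mem[0x0b]=0x84

MEM[0x2e,0x0a,0x2d,0x0b] = da 59 22 84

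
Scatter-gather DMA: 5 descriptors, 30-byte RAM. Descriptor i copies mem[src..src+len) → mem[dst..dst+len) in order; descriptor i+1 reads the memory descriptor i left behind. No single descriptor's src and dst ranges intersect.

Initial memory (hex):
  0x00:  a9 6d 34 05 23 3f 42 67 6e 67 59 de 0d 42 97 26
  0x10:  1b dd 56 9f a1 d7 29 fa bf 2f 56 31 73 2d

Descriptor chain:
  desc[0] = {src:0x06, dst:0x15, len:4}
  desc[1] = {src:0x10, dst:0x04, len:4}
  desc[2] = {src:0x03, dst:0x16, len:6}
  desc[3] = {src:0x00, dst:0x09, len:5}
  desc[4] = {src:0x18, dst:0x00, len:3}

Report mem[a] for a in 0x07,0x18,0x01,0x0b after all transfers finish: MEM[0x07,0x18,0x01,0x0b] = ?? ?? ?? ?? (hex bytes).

[0] 0x06->0x15 len=4 : 42 67 6e 67
[1] 0x10->0x04 len=4 : 1b dd 56 9f
[2] 0x03->0x16 len=6 : 05 1b dd 56 9f 6e
[3] 0x00->0x09 len=5 : a9 6d 34 05 1b
[4] 0x18->0x00 len=3 : dd 56 9f
query mem[0x07]=0x9f, mem[0x18]=0xdd, mem[0x01]=0x56, mem[0x0b]=0x34

MEM[0x07,0x18,0x01,0x0b] = 9f dd 56 34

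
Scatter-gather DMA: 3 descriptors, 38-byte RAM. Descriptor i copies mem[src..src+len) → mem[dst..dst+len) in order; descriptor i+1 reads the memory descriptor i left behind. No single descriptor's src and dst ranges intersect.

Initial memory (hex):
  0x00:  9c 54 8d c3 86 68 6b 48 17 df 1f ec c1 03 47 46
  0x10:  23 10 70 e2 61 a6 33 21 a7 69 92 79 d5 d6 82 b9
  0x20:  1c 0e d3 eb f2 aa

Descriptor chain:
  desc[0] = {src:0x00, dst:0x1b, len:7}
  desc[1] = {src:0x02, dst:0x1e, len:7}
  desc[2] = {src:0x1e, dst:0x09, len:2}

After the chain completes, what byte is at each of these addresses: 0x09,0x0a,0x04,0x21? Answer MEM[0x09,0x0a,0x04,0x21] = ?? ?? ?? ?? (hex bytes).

[0] 0x00->0x1b len=7 : 9c 54 8d c3 86 68 6b
[1] 0x02->0x1e len=7 : 8d c3 86 68 6b 48 17
[2] 0x1e->0x09 len=2 : 8d c3
query mem[0x09]=0x8d, mem[0x0a]=0xc3, mem[0x04]=0x86, mem[0x21]=0x68

MEM[0x09,0x0a,0x04,0x21] = 8d c3 86 68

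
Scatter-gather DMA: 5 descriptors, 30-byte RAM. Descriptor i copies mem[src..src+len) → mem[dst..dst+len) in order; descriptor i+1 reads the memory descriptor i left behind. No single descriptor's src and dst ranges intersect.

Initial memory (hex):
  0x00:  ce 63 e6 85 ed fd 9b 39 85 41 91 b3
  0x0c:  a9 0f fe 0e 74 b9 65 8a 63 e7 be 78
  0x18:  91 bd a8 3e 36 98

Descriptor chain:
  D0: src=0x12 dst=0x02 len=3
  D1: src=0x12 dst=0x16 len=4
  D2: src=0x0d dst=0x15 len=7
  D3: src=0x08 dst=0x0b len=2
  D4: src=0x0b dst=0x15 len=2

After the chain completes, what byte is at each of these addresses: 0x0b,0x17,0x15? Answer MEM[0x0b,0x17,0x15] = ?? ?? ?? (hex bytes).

MEM[0x0b,0x17,0x15] = 85 0e 85

[0] 0x12->0x02 len=3 : 65 8a 63
[1] 0x12->0x16 len=4 : 65 8a 63 e7
[2] 0x0d->0x15 len=7 : 0f fe 0e 74 b9 65 8a
[3] 0x08->0x0b len=2 : 85 41
[4] 0x0b->0x15 len=2 : 85 41
query mem[0x0b]=0x85, mem[0x17]=0x0e, mem[0x15]=0x85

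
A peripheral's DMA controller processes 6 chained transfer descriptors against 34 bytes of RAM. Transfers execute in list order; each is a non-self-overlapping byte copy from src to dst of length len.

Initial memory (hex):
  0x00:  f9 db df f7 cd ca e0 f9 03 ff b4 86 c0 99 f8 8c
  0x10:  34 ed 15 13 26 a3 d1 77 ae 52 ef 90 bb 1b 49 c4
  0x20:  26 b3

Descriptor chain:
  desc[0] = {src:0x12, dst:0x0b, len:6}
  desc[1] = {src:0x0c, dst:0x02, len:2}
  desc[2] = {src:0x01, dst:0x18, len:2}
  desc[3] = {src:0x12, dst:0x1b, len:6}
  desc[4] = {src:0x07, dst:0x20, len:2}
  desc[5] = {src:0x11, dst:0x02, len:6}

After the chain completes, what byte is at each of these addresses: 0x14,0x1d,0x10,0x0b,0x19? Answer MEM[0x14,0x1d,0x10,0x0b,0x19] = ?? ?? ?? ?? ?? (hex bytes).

  after D0: wrote 6B at 0x0b = 151326a3d177
  after D1: wrote 2B at 0x02 = 1326
  after D2: wrote 2B at 0x18 = db13
  after D3: wrote 6B at 0x1b = 151326a3d177
  after D4: wrote 2B at 0x20 = f903
  after D5: wrote 6B at 0x02 = ed151326a3d1
query mem[0x14]=0x26, mem[0x1d]=0x26, mem[0x10]=0x77, mem[0x0b]=0x15, mem[0x19]=0x13

MEM[0x14,0x1d,0x10,0x0b,0x19] = 26 26 77 15 13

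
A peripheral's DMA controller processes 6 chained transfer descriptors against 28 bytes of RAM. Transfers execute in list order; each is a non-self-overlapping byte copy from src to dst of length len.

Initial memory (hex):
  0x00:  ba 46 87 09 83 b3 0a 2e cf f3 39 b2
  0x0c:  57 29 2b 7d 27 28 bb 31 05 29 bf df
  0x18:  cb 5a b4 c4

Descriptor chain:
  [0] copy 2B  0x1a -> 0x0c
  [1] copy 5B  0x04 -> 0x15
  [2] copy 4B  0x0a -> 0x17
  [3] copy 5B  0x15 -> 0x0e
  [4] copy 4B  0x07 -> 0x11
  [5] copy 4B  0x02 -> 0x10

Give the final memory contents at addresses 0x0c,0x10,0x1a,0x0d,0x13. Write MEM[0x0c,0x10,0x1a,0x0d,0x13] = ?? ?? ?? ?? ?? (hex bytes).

#0 dst[0x0c+2] := {0xb4,0xc4}
#1 dst[0x15+5] := {0x83,0xb3,0x0a,0x2e,0xcf}
#2 dst[0x17+4] := {0x39,0xb2,0xb4,0xc4}
#3 dst[0x0e+5] := {0x83,0xb3,0x39,0xb2,0xb4}
#4 dst[0x11+4] := {0x2e,0xcf,0xf3,0x39}
#5 dst[0x10+4] := {0x87,0x09,0x83,0xb3}
query mem[0x0c]=0xb4, mem[0x10]=0x87, mem[0x1a]=0xc4, mem[0x0d]=0xc4, mem[0x13]=0xb3

MEM[0x0c,0x10,0x1a,0x0d,0x13] = b4 87 c4 c4 b3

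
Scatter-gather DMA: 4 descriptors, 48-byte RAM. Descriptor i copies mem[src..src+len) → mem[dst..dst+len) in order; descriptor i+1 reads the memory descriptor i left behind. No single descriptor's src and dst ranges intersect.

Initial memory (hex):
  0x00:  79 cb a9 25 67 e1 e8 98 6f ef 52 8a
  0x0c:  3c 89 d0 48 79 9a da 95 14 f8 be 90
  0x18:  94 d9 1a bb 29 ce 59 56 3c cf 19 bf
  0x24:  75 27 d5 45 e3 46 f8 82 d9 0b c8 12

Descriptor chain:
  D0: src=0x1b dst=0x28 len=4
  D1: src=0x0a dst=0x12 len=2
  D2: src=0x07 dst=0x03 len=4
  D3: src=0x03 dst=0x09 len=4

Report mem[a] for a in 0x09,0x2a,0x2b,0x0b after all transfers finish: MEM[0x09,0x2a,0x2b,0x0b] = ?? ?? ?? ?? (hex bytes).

MEM[0x09,0x2a,0x2b,0x0b] = 98 ce 59 ef

#0 dst[0x28+4] := {0xbb,0x29,0xce,0x59}
#1 dst[0x12+2] := {0x52,0x8a}
#2 dst[0x03+4] := {0x98,0x6f,0xef,0x52}
#3 dst[0x09+4] := {0x98,0x6f,0xef,0x52}
query mem[0x09]=0x98, mem[0x2a]=0xce, mem[0x2b]=0x59, mem[0x0b]=0xef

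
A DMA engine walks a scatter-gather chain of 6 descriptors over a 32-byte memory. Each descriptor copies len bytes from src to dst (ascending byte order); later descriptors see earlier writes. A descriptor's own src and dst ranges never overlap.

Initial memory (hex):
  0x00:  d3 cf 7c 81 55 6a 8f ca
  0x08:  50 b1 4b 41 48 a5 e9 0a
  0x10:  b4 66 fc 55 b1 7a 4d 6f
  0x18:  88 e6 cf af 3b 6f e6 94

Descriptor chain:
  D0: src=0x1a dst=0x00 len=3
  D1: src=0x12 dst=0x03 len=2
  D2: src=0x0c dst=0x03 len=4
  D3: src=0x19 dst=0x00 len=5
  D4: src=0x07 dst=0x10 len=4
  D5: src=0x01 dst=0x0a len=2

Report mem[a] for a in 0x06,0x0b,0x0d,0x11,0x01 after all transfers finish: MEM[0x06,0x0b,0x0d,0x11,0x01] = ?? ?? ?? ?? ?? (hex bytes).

D0: mem[0x00..0x02] <- [cf af 3b]
D1: mem[0x03..0x04] <- [fc 55]
D2: mem[0x03..0x06] <- [48 a5 e9 0a]
D3: mem[0x00..0x04] <- [e6 cf af 3b 6f]
D4: mem[0x10..0x13] <- [ca 50 b1 4b]
D5: mem[0x0a..0x0b] <- [cf af]
query mem[0x06]=0x0a, mem[0x0b]=0xaf, mem[0x0d]=0xa5, mem[0x11]=0x50, mem[0x01]=0xcf

MEM[0x06,0x0b,0x0d,0x11,0x01] = 0a af a5 50 cf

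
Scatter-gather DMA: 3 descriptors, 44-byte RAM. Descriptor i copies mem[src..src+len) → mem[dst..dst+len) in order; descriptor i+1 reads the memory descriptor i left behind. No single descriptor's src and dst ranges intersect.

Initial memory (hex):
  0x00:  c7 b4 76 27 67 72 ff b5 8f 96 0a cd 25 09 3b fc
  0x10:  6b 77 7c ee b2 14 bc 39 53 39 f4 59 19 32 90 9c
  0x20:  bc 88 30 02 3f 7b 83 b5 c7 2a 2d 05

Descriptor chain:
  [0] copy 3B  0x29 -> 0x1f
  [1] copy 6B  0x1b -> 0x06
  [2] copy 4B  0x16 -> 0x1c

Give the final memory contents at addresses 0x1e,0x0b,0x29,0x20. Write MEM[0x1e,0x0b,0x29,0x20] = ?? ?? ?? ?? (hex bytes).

MEM[0x1e,0x0b,0x29,0x20] = 53 2d 2a 2d

D0: mem[0x1f..0x21] <- [2a 2d 05]
D1: mem[0x06..0x0b] <- [59 19 32 90 2a 2d]
D2: mem[0x1c..0x1f] <- [bc 39 53 39]
query mem[0x1e]=0x53, mem[0x0b]=0x2d, mem[0x29]=0x2a, mem[0x20]=0x2d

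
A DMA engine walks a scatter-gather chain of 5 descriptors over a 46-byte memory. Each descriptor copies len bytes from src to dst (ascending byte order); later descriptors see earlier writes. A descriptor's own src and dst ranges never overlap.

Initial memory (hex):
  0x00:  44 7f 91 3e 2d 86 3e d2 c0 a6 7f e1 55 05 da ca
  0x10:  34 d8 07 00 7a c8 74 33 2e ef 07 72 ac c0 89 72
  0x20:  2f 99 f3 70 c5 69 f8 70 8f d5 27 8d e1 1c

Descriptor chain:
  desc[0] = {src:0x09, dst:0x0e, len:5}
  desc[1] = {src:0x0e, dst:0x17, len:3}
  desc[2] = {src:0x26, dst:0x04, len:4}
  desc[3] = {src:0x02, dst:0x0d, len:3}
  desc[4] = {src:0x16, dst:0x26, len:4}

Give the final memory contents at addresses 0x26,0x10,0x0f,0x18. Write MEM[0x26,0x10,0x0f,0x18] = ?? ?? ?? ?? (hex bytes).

D0: mem[0x0e..0x12] <- [a6 7f e1 55 05]
D1: mem[0x17..0x19] <- [a6 7f e1]
D2: mem[0x04..0x07] <- [f8 70 8f d5]
D3: mem[0x0d..0x0f] <- [91 3e f8]
D4: mem[0x26..0x29] <- [74 a6 7f e1]
query mem[0x26]=0x74, mem[0x10]=0xe1, mem[0x0f]=0xf8, mem[0x18]=0x7f

MEM[0x26,0x10,0x0f,0x18] = 74 e1 f8 7f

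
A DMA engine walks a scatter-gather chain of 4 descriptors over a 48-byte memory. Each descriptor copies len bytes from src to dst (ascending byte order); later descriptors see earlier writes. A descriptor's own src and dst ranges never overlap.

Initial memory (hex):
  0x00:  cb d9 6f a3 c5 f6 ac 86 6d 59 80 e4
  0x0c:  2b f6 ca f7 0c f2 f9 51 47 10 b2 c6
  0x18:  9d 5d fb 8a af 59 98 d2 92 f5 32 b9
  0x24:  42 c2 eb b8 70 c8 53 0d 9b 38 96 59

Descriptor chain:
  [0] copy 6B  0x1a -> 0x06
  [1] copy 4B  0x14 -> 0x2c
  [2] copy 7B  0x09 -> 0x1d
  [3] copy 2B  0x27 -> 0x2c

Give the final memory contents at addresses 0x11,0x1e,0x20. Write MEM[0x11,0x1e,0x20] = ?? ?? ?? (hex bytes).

  after D0: wrote 6B at 0x06 = fb8aaf5998d2
  after D1: wrote 4B at 0x2c = 4710b2c6
  after D2: wrote 7B at 0x1d = 5998d22bf6caf7
  after D3: wrote 2B at 0x2c = b870
query mem[0x11]=0xf2, mem[0x1e]=0x98, mem[0x20]=0x2b

MEM[0x11,0x1e,0x20] = f2 98 2b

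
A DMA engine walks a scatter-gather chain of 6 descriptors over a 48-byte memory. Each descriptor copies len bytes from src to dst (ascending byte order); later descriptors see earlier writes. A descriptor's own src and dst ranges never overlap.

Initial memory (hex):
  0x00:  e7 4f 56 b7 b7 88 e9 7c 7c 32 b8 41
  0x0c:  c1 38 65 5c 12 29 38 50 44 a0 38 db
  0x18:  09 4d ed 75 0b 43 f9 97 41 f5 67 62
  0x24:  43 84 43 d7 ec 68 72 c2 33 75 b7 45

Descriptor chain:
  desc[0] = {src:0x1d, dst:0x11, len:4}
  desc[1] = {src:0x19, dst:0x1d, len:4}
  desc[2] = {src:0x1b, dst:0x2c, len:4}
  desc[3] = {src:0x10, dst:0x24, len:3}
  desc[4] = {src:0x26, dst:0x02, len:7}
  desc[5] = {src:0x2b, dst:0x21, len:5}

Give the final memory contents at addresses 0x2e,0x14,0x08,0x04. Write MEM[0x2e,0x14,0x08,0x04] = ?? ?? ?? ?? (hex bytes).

MEM[0x2e,0x14,0x08,0x04] = 4d 41 75 ec

  after D0: wrote 4B at 0x11 = 43f99741
  after D1: wrote 4B at 0x1d = 4ded750b
  after D2: wrote 4B at 0x2c = 750b4ded
  after D3: wrote 3B at 0x24 = 1243f9
  after D4: wrote 7B at 0x02 = f9d7ec6872c275
  after D5: wrote 5B at 0x21 = c2750b4ded
query mem[0x2e]=0x4d, mem[0x14]=0x41, mem[0x08]=0x75, mem[0x04]=0xec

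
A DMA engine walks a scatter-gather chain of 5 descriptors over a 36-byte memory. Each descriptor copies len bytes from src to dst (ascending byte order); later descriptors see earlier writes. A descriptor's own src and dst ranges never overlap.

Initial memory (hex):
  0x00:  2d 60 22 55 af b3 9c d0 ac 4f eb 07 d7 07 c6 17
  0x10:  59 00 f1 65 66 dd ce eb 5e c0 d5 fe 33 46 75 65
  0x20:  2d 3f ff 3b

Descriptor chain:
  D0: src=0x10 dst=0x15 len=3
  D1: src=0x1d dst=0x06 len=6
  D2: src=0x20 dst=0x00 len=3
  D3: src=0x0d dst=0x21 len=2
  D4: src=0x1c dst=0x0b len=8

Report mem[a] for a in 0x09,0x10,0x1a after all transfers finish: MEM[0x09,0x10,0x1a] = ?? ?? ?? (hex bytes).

MEM[0x09,0x10,0x1a] = 2d 07 d5

#0 dst[0x15+3] := {0x59,0x00,0xf1}
#1 dst[0x06+6] := {0x46,0x75,0x65,0x2d,0x3f,0xff}
#2 dst[0x00+3] := {0x2d,0x3f,0xff}
#3 dst[0x21+2] := {0x07,0xc6}
#4 dst[0x0b+8] := {0x33,0x46,0x75,0x65,0x2d,0x07,0xc6,0x3b}
query mem[0x09]=0x2d, mem[0x10]=0x07, mem[0x1a]=0xd5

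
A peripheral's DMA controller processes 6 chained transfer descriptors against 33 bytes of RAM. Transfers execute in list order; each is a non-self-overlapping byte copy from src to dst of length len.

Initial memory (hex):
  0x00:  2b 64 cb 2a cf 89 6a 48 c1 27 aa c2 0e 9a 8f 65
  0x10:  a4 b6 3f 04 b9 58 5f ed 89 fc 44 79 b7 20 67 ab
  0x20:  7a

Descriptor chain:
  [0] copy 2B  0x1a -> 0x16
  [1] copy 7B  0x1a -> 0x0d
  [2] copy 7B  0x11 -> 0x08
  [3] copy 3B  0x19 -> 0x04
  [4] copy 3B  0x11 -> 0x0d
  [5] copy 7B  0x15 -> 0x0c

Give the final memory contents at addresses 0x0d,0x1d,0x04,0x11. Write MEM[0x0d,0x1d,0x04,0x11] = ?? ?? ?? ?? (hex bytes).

D0: mem[0x16..0x17] <- [44 79]
D1: mem[0x0d..0x13] <- [44 79 b7 20 67 ab 7a]
D2: mem[0x08..0x0e] <- [67 ab 7a b9 58 44 79]
D3: mem[0x04..0x06] <- [fc 44 79]
D4: mem[0x0d..0x0f] <- [67 ab 7a]
D5: mem[0x0c..0x12] <- [58 44 79 89 fc 44 79]
query mem[0x0d]=0x44, mem[0x1d]=0x20, mem[0x04]=0xfc, mem[0x11]=0x44

MEM[0x0d,0x1d,0x04,0x11] = 44 20 fc 44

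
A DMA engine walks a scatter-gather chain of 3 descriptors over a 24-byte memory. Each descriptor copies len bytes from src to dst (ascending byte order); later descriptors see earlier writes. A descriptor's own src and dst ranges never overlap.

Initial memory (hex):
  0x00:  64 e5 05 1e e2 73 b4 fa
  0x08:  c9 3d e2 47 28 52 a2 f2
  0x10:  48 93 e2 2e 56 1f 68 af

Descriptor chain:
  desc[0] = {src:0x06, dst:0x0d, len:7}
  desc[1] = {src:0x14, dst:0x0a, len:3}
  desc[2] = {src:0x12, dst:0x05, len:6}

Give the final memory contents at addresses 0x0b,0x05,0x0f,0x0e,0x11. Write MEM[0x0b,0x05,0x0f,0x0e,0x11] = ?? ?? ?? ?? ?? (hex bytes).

MEM[0x0b,0x05,0x0f,0x0e,0x11] = 1f 47 c9 fa e2

#0 dst[0x0d+7] := {0xb4,0xfa,0xc9,0x3d,0xe2,0x47,0x28}
#1 dst[0x0a+3] := {0x56,0x1f,0x68}
#2 dst[0x05+6] := {0x47,0x28,0x56,0x1f,0x68,0xaf}
query mem[0x0b]=0x1f, mem[0x05]=0x47, mem[0x0f]=0xc9, mem[0x0e]=0xfa, mem[0x11]=0xe2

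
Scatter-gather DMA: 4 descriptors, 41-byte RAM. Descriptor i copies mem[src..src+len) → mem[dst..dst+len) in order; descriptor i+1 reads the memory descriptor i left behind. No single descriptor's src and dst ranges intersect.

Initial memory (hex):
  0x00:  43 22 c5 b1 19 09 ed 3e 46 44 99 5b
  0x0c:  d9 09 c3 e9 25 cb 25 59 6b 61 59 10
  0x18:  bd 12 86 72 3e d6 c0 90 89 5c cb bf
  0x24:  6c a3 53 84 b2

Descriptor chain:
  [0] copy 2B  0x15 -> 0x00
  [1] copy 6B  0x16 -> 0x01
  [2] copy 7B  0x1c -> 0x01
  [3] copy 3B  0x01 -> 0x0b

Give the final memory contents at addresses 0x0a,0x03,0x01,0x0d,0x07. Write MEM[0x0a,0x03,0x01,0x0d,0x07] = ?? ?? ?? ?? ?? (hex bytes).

MEM[0x0a,0x03,0x01,0x0d,0x07] = 99 c0 3e c0 cb

#0 dst[0x00+2] := {0x61,0x59}
#1 dst[0x01+6] := {0x59,0x10,0xbd,0x12,0x86,0x72}
#2 dst[0x01+7] := {0x3e,0xd6,0xc0,0x90,0x89,0x5c,0xcb}
#3 dst[0x0b+3] := {0x3e,0xd6,0xc0}
query mem[0x0a]=0x99, mem[0x03]=0xc0, mem[0x01]=0x3e, mem[0x0d]=0xc0, mem[0x07]=0xcb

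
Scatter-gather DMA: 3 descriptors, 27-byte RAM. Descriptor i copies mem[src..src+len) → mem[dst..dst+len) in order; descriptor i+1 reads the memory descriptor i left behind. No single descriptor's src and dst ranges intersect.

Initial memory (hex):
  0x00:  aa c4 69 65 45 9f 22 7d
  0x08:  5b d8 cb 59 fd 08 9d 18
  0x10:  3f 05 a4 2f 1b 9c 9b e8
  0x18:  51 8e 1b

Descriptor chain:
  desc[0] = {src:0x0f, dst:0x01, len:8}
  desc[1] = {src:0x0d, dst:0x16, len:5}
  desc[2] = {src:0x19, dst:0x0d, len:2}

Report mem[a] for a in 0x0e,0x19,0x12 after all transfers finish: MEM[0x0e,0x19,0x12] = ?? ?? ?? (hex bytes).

[0] 0x0f->0x01 len=8 : 18 3f 05 a4 2f 1b 9c 9b
[1] 0x0d->0x16 len=5 : 08 9d 18 3f 05
[2] 0x19->0x0d len=2 : 3f 05
query mem[0x0e]=0x05, mem[0x19]=0x3f, mem[0x12]=0xa4

MEM[0x0e,0x19,0x12] = 05 3f a4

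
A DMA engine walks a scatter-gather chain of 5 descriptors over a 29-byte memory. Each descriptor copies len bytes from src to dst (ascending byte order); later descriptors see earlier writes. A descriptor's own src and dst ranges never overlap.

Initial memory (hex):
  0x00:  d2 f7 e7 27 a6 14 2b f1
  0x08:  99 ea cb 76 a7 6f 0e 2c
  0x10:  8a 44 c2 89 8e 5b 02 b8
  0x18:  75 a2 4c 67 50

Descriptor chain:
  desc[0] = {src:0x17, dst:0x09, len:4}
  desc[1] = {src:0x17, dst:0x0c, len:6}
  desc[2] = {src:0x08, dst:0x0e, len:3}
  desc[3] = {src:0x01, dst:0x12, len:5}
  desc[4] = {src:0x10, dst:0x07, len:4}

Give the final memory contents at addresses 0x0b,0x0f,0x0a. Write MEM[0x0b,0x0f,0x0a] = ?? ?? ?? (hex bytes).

  after D0: wrote 4B at 0x09 = b875a24c
  after D1: wrote 6B at 0x0c = b875a24c6750
  after D2: wrote 3B at 0x0e = 99b875
  after D3: wrote 5B at 0x12 = f7e727a614
  after D4: wrote 4B at 0x07 = 7550f7e7
query mem[0x0b]=0xa2, mem[0x0f]=0xb8, mem[0x0a]=0xe7

MEM[0x0b,0x0f,0x0a] = a2 b8 e7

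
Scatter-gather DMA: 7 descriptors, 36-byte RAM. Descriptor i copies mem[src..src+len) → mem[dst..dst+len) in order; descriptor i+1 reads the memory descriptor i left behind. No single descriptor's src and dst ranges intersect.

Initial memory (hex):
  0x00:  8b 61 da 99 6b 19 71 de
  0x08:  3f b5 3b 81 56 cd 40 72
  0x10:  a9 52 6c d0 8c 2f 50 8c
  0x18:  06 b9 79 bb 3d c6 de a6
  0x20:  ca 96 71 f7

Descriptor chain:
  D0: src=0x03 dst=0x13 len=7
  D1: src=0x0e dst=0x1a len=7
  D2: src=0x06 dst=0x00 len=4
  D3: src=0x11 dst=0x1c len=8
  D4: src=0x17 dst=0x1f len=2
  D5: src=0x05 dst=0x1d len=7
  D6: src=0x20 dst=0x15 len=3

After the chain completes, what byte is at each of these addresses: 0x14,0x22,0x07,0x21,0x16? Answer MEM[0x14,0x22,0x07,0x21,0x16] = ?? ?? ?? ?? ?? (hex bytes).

MEM[0x14,0x22,0x07,0x21,0x16] = 6b 3b de b5 b5

  after D0: wrote 7B at 0x13 = 996b1971de3fb5
  after D1: wrote 7B at 0x1a = 4072a9526c996b
  after D2: wrote 4B at 0x00 = 71de3fb5
  after D3: wrote 8B at 0x1c = 526c996b1971de3f
  after D4: wrote 2B at 0x1f = de3f
  after D5: wrote 7B at 0x1d = 1971de3fb53b81
  after D6: wrote 3B at 0x15 = 3fb53b
query mem[0x14]=0x6b, mem[0x22]=0x3b, mem[0x07]=0xde, mem[0x21]=0xb5, mem[0x16]=0xb5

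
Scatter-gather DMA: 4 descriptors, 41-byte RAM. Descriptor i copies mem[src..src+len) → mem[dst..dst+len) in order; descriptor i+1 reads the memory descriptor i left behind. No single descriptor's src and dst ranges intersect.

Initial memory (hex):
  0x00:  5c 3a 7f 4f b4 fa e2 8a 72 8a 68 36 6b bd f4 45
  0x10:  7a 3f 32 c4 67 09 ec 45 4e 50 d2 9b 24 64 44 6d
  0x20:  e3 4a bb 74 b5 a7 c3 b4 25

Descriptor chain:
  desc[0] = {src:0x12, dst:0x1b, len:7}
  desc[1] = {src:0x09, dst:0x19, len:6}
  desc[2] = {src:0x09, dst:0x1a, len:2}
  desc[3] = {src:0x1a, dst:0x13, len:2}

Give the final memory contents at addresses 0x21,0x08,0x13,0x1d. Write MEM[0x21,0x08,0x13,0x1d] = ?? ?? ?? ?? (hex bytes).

MEM[0x21,0x08,0x13,0x1d] = 4e 72 8a bd

  after D0: wrote 7B at 0x1b = 32c46709ec454e
  after D1: wrote 6B at 0x19 = 8a68366bbdf4
  after D2: wrote 2B at 0x1a = 8a68
  after D3: wrote 2B at 0x13 = 8a68
query mem[0x21]=0x4e, mem[0x08]=0x72, mem[0x13]=0x8a, mem[0x1d]=0xbd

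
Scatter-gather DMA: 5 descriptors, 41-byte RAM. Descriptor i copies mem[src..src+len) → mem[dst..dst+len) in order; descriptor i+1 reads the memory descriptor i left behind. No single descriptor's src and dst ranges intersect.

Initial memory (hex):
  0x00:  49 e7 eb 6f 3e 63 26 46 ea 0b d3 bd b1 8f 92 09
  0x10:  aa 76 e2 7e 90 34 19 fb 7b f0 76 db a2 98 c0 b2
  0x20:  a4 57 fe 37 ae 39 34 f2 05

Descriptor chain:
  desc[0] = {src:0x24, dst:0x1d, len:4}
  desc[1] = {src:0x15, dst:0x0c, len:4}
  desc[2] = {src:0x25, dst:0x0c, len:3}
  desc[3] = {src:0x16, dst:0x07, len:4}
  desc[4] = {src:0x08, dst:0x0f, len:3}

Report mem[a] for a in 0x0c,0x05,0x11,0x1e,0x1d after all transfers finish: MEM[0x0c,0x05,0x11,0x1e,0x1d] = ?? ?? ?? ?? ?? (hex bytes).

MEM[0x0c,0x05,0x11,0x1e,0x1d] = 39 63 f0 39 ae

[0] 0x24->0x1d len=4 : ae 39 34 f2
[1] 0x15->0x0c len=4 : 34 19 fb 7b
[2] 0x25->0x0c len=3 : 39 34 f2
[3] 0x16->0x07 len=4 : 19 fb 7b f0
[4] 0x08->0x0f len=3 : fb 7b f0
query mem[0x0c]=0x39, mem[0x05]=0x63, mem[0x11]=0xf0, mem[0x1e]=0x39, mem[0x1d]=0xae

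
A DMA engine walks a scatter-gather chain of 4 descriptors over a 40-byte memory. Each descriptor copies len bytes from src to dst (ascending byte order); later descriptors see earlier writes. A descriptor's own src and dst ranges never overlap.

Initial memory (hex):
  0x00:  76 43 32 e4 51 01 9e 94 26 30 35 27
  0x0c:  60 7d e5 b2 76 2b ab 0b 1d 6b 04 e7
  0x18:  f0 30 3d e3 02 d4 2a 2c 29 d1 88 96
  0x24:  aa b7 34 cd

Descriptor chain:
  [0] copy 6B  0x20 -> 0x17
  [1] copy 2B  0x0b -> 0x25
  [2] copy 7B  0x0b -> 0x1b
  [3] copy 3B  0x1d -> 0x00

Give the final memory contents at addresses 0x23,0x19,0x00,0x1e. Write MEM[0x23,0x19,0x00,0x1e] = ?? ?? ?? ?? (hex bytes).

D0: mem[0x17..0x1c] <- [29 d1 88 96 aa b7]
D1: mem[0x25..0x26] <- [27 60]
D2: mem[0x1b..0x21] <- [27 60 7d e5 b2 76 2b]
D3: mem[0x00..0x02] <- [7d e5 b2]
query mem[0x23]=0x96, mem[0x19]=0x88, mem[0x00]=0x7d, mem[0x1e]=0xe5

MEM[0x23,0x19,0x00,0x1e] = 96 88 7d e5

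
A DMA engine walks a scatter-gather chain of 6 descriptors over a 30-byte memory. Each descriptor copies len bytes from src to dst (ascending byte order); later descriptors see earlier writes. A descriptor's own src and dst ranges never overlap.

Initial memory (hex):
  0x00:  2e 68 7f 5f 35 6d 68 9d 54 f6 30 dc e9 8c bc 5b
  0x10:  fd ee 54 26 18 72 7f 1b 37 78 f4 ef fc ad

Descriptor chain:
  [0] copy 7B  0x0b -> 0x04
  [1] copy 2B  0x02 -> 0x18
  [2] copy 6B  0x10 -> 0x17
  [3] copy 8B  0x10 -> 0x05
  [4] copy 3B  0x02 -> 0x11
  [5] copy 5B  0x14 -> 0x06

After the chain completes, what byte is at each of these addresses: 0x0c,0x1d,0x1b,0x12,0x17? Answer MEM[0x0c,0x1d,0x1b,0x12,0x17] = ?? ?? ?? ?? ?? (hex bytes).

MEM[0x0c,0x1d,0x1b,0x12,0x17] = fd ad 18 5f fd

#0 dst[0x04+7] := {0xdc,0xe9,0x8c,0xbc,0x5b,0xfd,0xee}
#1 dst[0x18+2] := {0x7f,0x5f}
#2 dst[0x17+6] := {0xfd,0xee,0x54,0x26,0x18,0x72}
#3 dst[0x05+8] := {0xfd,0xee,0x54,0x26,0x18,0x72,0x7f,0xfd}
#4 dst[0x11+3] := {0x7f,0x5f,0xdc}
#5 dst[0x06+5] := {0x18,0x72,0x7f,0xfd,0xee}
query mem[0x0c]=0xfd, mem[0x1d]=0xad, mem[0x1b]=0x18, mem[0x12]=0x5f, mem[0x17]=0xfd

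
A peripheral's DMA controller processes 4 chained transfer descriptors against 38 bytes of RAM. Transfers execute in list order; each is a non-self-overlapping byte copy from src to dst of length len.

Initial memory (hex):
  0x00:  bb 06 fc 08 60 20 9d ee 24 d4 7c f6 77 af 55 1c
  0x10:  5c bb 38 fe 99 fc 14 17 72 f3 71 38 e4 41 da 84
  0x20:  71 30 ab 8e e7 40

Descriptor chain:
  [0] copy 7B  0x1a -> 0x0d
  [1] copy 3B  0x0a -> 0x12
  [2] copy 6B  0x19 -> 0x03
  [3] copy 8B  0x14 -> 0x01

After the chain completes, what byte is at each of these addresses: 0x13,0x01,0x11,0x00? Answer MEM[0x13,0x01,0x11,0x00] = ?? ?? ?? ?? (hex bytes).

MEM[0x13,0x01,0x11,0x00] = f6 77 da bb

  after D0: wrote 7B at 0x0d = 7138e441da8471
  after D1: wrote 3B at 0x12 = 7cf677
  after D2: wrote 6B at 0x03 = f37138e441da
  after D3: wrote 8B at 0x01 = 77fc141772f37138
query mem[0x13]=0xf6, mem[0x01]=0x77, mem[0x11]=0xda, mem[0x00]=0xbb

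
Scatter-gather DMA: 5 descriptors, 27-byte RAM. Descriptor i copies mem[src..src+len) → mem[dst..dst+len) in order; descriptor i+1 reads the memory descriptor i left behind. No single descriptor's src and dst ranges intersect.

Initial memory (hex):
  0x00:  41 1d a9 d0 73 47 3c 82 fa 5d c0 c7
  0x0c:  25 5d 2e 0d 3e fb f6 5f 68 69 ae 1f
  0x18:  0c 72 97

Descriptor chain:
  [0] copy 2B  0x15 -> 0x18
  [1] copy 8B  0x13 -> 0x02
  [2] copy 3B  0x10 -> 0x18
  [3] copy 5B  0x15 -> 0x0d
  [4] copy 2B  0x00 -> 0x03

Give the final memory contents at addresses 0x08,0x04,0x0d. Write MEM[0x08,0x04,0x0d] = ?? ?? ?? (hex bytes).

D0: mem[0x18..0x19] <- [69 ae]
D1: mem[0x02..0x09] <- [5f 68 69 ae 1f 69 ae 97]
D2: mem[0x18..0x1a] <- [3e fb f6]
D3: mem[0x0d..0x11] <- [69 ae 1f 3e fb]
D4: mem[0x03..0x04] <- [41 1d]
query mem[0x08]=0xae, mem[0x04]=0x1d, mem[0x0d]=0x69

MEM[0x08,0x04,0x0d] = ae 1d 69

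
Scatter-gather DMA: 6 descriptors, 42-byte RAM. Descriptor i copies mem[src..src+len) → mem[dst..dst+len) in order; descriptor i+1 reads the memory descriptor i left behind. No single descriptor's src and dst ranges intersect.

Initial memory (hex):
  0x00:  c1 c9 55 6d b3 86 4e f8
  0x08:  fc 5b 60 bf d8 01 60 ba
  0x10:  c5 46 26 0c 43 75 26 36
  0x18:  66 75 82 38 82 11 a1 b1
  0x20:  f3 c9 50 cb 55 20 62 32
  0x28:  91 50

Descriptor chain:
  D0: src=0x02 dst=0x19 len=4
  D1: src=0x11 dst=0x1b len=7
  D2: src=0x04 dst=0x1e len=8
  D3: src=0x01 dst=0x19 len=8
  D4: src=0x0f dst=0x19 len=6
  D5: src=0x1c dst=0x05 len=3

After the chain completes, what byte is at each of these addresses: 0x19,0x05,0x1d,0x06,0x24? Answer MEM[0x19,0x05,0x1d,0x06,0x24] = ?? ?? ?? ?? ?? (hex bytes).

MEM[0x19,0x05,0x1d,0x06,0x24] = ba 26 0c 0c 60

#0 dst[0x19+4] := {0x55,0x6d,0xb3,0x86}
#1 dst[0x1b+7] := {0x46,0x26,0x0c,0x43,0x75,0x26,0x36}
#2 dst[0x1e+8] := {0xb3,0x86,0x4e,0xf8,0xfc,0x5b,0x60,0xbf}
#3 dst[0x19+8] := {0xc9,0x55,0x6d,0xb3,0x86,0x4e,0xf8,0xfc}
#4 dst[0x19+6] := {0xba,0xc5,0x46,0x26,0x0c,0x43}
#5 dst[0x05+3] := {0x26,0x0c,0x43}
query mem[0x19]=0xba, mem[0x05]=0x26, mem[0x1d]=0x0c, mem[0x06]=0x0c, mem[0x24]=0x60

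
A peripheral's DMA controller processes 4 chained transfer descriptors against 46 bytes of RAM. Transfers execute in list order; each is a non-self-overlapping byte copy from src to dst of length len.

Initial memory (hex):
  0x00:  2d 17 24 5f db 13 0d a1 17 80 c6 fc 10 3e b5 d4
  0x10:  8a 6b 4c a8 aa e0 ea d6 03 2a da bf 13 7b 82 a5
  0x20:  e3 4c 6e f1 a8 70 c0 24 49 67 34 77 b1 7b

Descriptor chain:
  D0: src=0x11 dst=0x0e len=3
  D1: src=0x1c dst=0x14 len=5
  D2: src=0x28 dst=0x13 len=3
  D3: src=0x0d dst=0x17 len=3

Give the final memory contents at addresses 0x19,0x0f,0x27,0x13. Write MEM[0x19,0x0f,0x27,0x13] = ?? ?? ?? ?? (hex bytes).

[0] 0x11->0x0e len=3 : 6b 4c a8
[1] 0x1c->0x14 len=5 : 13 7b 82 a5 e3
[2] 0x28->0x13 len=3 : 49 67 34
[3] 0x0d->0x17 len=3 : 3e 6b 4c
query mem[0x19]=0x4c, mem[0x0f]=0x4c, mem[0x27]=0x24, mem[0x13]=0x49

MEM[0x19,0x0f,0x27,0x13] = 4c 4c 24 49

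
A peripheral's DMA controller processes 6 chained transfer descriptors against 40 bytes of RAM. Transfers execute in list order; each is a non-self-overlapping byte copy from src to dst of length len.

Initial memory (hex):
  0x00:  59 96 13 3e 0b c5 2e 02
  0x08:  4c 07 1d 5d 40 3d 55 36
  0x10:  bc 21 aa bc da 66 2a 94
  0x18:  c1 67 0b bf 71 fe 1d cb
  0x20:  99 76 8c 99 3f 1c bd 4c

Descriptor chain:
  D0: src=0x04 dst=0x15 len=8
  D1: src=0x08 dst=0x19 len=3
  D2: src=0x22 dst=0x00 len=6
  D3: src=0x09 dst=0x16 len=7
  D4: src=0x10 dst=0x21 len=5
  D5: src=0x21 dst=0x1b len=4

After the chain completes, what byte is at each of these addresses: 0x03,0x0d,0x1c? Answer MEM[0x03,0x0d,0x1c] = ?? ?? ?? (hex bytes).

[0] 0x04->0x15 len=8 : 0b c5 2e 02 4c 07 1d 5d
[1] 0x08->0x19 len=3 : 4c 07 1d
[2] 0x22->0x00 len=6 : 8c 99 3f 1c bd 4c
[3] 0x09->0x16 len=7 : 07 1d 5d 40 3d 55 36
[4] 0x10->0x21 len=5 : bc 21 aa bc da
[5] 0x21->0x1b len=4 : bc 21 aa bc
query mem[0x03]=0x1c, mem[0x0d]=0x3d, mem[0x1c]=0x21

MEM[0x03,0x0d,0x1c] = 1c 3d 21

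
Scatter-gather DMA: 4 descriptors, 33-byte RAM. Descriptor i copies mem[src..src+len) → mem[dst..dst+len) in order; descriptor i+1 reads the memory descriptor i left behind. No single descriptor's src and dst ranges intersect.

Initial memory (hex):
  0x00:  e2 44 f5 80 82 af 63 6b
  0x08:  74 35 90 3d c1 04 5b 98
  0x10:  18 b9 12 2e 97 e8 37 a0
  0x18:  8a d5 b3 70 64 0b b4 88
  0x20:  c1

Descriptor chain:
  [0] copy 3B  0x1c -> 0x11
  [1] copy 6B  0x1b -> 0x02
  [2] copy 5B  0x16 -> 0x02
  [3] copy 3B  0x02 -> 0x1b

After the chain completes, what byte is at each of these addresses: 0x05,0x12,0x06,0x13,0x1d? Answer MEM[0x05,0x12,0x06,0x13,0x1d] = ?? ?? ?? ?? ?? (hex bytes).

#0 dst[0x11+3] := {0x64,0x0b,0xb4}
#1 dst[0x02+6] := {0x70,0x64,0x0b,0xb4,0x88,0xc1}
#2 dst[0x02+5] := {0x37,0xa0,0x8a,0xd5,0xb3}
#3 dst[0x1b+3] := {0x37,0xa0,0x8a}
query mem[0x05]=0xd5, mem[0x12]=0x0b, mem[0x06]=0xb3, mem[0x13]=0xb4, mem[0x1d]=0x8a

MEM[0x05,0x12,0x06,0x13,0x1d] = d5 0b b3 b4 8a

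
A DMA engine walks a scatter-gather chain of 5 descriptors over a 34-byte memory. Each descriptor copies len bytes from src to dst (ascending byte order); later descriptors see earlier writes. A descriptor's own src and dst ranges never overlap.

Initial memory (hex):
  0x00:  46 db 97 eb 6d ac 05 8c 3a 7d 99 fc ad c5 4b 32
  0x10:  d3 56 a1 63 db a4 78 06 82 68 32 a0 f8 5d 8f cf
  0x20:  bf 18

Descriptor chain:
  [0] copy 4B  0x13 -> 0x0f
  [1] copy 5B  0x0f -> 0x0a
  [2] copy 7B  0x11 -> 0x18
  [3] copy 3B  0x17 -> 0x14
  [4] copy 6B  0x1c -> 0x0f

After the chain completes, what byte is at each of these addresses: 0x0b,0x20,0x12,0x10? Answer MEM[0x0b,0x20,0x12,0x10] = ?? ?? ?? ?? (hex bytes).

#0 dst[0x0f+4] := {0x63,0xdb,0xa4,0x78}
#1 dst[0x0a+5] := {0x63,0xdb,0xa4,0x78,0x63}
#2 dst[0x18+7] := {0xa4,0x78,0x63,0xdb,0xa4,0x78,0x06}
#3 dst[0x14+3] := {0x06,0xa4,0x78}
#4 dst[0x0f+6] := {0xa4,0x78,0x06,0xcf,0xbf,0x18}
query mem[0x0b]=0xdb, mem[0x20]=0xbf, mem[0x12]=0xcf, mem[0x10]=0x78

MEM[0x0b,0x20,0x12,0x10] = db bf cf 78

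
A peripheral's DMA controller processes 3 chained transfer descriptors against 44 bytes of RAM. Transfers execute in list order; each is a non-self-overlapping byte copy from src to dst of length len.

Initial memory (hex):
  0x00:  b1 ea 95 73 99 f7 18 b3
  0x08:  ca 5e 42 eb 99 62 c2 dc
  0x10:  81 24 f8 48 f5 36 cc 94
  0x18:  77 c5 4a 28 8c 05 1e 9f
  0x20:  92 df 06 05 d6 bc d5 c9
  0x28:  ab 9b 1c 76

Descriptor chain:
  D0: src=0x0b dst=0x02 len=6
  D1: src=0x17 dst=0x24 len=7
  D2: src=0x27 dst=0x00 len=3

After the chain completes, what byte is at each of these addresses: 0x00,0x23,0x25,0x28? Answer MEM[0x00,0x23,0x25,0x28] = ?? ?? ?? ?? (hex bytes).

[0] 0x0b->0x02 len=6 : eb 99 62 c2 dc 81
[1] 0x17->0x24 len=7 : 94 77 c5 4a 28 8c 05
[2] 0x27->0x00 len=3 : 4a 28 8c
query mem[0x00]=0x4a, mem[0x23]=0x05, mem[0x25]=0x77, mem[0x28]=0x28

MEM[0x00,0x23,0x25,0x28] = 4a 05 77 28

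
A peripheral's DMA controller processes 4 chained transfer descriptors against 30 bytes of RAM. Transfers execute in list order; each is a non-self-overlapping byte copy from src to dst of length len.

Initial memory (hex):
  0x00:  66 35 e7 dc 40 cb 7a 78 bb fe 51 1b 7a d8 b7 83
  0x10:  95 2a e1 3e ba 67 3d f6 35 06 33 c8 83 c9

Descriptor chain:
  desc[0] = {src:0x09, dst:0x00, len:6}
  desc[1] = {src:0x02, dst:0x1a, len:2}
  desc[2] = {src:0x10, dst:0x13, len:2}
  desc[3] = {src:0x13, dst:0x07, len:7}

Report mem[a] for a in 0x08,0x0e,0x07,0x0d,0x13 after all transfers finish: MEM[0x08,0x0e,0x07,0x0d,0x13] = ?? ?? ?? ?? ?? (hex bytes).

D0: mem[0x00..0x05] <- [fe 51 1b 7a d8 b7]
D1: mem[0x1a..0x1b] <- [1b 7a]
D2: mem[0x13..0x14] <- [95 2a]
D3: mem[0x07..0x0d] <- [95 2a 67 3d f6 35 06]
query mem[0x08]=0x2a, mem[0x0e]=0xb7, mem[0x07]=0x95, mem[0x0d]=0x06, mem[0x13]=0x95

MEM[0x08,0x0e,0x07,0x0d,0x13] = 2a b7 95 06 95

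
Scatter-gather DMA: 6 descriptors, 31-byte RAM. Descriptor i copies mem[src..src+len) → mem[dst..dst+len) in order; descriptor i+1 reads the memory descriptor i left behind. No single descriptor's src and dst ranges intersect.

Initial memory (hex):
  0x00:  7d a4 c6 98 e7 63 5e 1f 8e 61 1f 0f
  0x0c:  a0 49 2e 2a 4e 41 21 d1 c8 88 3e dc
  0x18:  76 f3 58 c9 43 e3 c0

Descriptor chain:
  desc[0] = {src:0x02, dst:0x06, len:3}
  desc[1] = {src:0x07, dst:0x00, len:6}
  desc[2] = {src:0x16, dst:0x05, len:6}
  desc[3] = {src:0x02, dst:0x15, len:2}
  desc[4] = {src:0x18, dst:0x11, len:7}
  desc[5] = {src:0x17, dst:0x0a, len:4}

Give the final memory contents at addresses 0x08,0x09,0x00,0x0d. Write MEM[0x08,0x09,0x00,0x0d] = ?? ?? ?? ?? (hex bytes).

MEM[0x08,0x09,0x00,0x0d] = f3 58 98 58

  after D0: wrote 3B at 0x06 = c698e7
  after D1: wrote 6B at 0x00 = 98e7611f0fa0
  after D2: wrote 6B at 0x05 = 3edc76f358c9
  after D3: wrote 2B at 0x15 = 611f
  after D4: wrote 7B at 0x11 = 76f358c943e3c0
  after D5: wrote 4B at 0x0a = c076f358
query mem[0x08]=0xf3, mem[0x09]=0x58, mem[0x00]=0x98, mem[0x0d]=0x58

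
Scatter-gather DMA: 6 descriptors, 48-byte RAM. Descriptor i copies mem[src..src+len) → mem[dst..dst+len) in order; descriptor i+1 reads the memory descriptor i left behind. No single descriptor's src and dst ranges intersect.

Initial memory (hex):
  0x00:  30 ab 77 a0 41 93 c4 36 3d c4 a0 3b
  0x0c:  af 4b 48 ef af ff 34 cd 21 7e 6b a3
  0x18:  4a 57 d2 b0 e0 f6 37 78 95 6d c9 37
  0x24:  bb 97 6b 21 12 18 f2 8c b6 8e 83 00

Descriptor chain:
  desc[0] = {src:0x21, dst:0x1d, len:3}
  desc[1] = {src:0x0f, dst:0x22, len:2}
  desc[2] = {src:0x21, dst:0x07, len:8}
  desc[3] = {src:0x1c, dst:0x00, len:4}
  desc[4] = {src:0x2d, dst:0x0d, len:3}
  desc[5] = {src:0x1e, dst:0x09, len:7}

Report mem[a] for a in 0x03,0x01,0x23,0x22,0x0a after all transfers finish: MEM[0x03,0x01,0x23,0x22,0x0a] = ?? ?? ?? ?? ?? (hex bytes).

D0: mem[0x1d..0x1f] <- [6d c9 37]
D1: mem[0x22..0x23] <- [ef af]
D2: mem[0x07..0x0e] <- [6d ef af bb 97 6b 21 12]
D3: mem[0x00..0x03] <- [e0 6d c9 37]
D4: mem[0x0d..0x0f] <- [8e 83 00]
D5: mem[0x09..0x0f] <- [c9 37 95 6d ef af bb]
query mem[0x03]=0x37, mem[0x01]=0x6d, mem[0x23]=0xaf, mem[0x22]=0xef, mem[0x0a]=0x37

MEM[0x03,0x01,0x23,0x22,0x0a] = 37 6d af ef 37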